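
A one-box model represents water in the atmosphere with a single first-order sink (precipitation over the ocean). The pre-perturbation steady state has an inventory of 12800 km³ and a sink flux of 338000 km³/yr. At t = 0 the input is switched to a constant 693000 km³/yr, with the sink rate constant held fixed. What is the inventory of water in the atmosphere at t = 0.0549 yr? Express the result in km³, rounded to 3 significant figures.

τ = M₀/F₀ = 12800/338000 = 0.03787 yr; rate constant k = 1/τ.
New steady state M_∞ = F₁/k = F₁·τ = 693000 × 0.03787 = 26244 km³.
M(t) = M_∞ + (M₀ − M_∞)·e^(−t/τ); t/τ = 0.0549/0.03787 = 1.450, so e^(−t/τ) = 0.2346.
M(t) = 26244 − 13440 × 0.2346 = 23089 km³.

23100 km³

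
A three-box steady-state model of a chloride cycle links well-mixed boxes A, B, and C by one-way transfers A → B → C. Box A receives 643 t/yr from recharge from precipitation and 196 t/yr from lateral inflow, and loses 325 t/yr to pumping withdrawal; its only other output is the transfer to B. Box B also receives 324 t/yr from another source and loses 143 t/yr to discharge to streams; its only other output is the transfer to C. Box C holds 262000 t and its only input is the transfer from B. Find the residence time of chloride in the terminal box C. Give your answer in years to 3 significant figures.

Box A: F(A→B) = (643 + 196) − 325 = 514.00 t/yr.
Box B: F(B→C) = (514.00 + 324) − 143 = 695.00 t/yr.
Box C throughput = its input = 695.00 t/yr; τ = 262000 / 695.00 = 377.0 yr.

377 yr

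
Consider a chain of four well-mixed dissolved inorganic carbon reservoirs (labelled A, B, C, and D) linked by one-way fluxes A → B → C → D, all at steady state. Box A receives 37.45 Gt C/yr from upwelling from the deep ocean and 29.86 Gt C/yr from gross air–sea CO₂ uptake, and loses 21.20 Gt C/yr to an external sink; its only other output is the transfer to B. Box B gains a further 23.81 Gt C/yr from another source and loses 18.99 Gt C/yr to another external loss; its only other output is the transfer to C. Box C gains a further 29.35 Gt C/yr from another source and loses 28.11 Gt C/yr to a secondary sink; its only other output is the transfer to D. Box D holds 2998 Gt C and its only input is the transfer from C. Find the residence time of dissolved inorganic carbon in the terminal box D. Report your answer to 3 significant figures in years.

Box A: F(A→B) = (37.45 + 29.86) − 21.20 = 46.110 Gt C/yr.
Box B: F(B→C) = (46.110 + 23.81) − 18.99 = 50.930 Gt C/yr.
Box C: F(C→D) = (50.930 + 29.35) − 28.11 = 52.170 Gt C/yr.
Box D throughput = its input = 52.170 Gt C/yr; τ = 2998 / 52.170 = 57.47 yr.

57.5 yr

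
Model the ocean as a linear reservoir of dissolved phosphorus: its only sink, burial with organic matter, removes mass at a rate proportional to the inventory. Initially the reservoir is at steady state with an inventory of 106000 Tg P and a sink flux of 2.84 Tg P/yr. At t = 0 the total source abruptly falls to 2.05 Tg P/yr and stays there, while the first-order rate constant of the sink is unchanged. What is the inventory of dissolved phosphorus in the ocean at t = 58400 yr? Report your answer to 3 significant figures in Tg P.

Residence time τ = M₀/F₀ = 37320 yr. The eventual steady state is M_∞ = M₀·(F₁/F₀) = 106000 × 2.05/2.84 = 76514 Tg P.
The anomaly ΔM(t) = M(t) − M_∞ decays as ΔM₀·e^(−t/τ) with ΔM₀ = 106000 − 76514 = 29490 Tg P.
At t = 58400 yr, e^(−t/τ) = e^(−1.565) = 0.2092, so ΔM = 6167 Tg P and M = 76514 + 6167 = 82681 Tg P.

82700 Tg P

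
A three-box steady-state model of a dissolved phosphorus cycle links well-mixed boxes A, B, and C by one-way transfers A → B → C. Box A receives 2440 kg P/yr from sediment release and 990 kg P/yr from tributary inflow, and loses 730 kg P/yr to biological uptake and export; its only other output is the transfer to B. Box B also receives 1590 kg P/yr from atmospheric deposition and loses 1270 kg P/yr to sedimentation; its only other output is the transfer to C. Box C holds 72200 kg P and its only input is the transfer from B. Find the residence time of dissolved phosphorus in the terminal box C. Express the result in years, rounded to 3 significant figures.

23.9 yr

Box A: F(A→B) = (2440 + 990) − 730 = 2700.0 kg P/yr.
Box B: F(B→C) = (2700.0 + 1590) − 1270 = 3020.0 kg P/yr.
Box C throughput = its input = 3020.0 kg P/yr; τ = 72200 / 3020.0 = 23.91 yr.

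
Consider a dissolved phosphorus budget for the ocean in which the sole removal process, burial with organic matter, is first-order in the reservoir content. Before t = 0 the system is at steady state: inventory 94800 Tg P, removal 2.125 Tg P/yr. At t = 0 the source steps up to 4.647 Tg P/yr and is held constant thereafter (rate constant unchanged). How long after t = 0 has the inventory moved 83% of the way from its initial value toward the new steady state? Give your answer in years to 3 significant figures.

79100 yr

τ = M₀/F₀ = 94800/2.125 = 44610 yr.
The remaining gap fraction is e^(−t/τ); 83% covered ⇒ e^(−t/τ) = 0.170.
t = −τ ln(0.170) = 44610 × 1.772 = 79050 yr.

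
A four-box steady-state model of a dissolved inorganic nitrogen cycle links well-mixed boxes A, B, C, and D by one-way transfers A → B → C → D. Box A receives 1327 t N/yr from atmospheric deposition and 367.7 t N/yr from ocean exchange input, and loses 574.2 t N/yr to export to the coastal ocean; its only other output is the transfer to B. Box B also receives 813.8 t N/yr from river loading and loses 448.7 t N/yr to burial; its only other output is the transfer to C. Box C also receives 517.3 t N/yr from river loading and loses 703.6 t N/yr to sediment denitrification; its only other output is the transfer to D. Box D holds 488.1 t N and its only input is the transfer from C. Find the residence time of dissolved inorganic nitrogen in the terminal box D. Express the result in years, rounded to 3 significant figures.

Box A: F(A→B) = (1327 + 367.7) − 574.2 = 1120.5 t N/yr.
Box B: F(B→C) = (1120.5 + 813.8) − 448.7 = 1485.6 t N/yr.
Box C: F(C→D) = (1485.6 + 517.3) − 703.6 = 1299.3 t N/yr.
Box D throughput = its input = 1299.3 t N/yr; τ = 488.1 / 1299.3 = 0.3757 yr.

0.376 yr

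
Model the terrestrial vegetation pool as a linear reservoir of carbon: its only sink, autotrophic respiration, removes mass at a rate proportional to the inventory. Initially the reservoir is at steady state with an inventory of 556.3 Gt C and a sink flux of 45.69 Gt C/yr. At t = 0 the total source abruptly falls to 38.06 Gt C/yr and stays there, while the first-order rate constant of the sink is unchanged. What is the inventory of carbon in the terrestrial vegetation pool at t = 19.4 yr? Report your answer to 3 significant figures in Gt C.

Residence time τ = M₀/F₀ = 12.18 yr. The eventual steady state is M_∞ = M₀·(F₁/F₀) = 556.3 × 38.06/45.69 = 463.40 Gt C.
The anomaly ΔM(t) = M(t) − M_∞ decays as ΔM₀·e^(−t/τ) with ΔM₀ = 556.3 − 463.40 = 92.90 Gt C.
At t = 19.4 yr, e^(−t/τ) = e^(−1.593) = 0.2032, so ΔM = 18.88 Gt C and M = 463.40 + 18.88 = 482.28 Gt C.

482 Gt C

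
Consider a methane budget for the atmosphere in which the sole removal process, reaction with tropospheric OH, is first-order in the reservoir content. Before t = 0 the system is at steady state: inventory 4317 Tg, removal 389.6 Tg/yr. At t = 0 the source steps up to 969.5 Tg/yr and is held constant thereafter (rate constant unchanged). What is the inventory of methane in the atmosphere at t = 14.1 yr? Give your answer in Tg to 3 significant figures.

Residence time τ = M₀/F₀ = 11.08 yr. The eventual steady state is M_∞ = M₀·(F₁/F₀) = 4317 × 969.5/389.6 = 10743 Tg.
The anomaly ΔM(t) = M(t) − M_∞ decays as ΔM₀·e^(−t/τ) with ΔM₀ = 4317 − 10743 = −6426 Tg.
At t = 14.1 yr, e^(−t/τ) = e^(−1.272) = 0.2801, so ΔM = −1800 Tg and M = 10743 − 1800 = 8942.6 Tg.

8940 Tg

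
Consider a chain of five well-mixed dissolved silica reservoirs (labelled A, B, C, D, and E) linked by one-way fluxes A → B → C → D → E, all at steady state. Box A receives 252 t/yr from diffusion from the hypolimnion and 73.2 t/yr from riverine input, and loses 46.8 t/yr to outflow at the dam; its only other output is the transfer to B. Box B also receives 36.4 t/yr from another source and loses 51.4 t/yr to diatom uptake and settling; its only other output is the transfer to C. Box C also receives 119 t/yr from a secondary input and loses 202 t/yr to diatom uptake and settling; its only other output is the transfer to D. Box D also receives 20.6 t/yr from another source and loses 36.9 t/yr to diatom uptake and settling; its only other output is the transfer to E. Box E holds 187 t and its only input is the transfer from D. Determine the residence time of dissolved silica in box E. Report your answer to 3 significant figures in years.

1.14 yr

Box A: F(A→B) = (252 + 73.2) − 46.8 = 278.40 t/yr.
Box B: F(B→C) = (278.40 + 36.4) − 51.4 = 263.40 t/yr.
Box C: F(C→D) = (263.40 + 119) − 202 = 180.40 t/yr.
Box D: F(D→E) = (180.40 + 20.6) − 36.9 = 164.10 t/yr.
Box E throughput = its input = 164.10 t/yr; τ = 187 / 164.10 = 1.140 yr.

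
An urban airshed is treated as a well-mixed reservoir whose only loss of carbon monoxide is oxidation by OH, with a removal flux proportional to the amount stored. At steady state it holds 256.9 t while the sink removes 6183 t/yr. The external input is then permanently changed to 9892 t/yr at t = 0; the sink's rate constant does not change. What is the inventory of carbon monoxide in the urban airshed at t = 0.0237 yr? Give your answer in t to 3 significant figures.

324 t

τ = M₀/F₀ = 256.9/6183 = 0.04155 yr; rate constant k = 1/τ.
New steady state M_∞ = F₁/k = F₁·τ = 9892 × 0.04155 = 411.01 t.
M(t) = M_∞ + (M₀ − M_∞)·e^(−t/τ); t/τ = 0.0237/0.04155 = 0.5704, so e^(−t/τ) = 0.5653.
M(t) = 411.01 − 154.1 × 0.5653 = 323.89 t.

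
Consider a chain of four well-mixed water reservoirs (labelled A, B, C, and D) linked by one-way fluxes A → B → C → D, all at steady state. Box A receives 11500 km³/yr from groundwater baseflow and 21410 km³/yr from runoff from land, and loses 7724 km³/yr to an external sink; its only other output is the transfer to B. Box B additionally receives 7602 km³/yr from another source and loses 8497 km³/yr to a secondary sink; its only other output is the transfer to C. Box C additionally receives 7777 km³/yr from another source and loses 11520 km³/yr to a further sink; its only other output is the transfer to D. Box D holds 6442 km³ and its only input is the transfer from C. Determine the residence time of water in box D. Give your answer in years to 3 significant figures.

Box A: F(A→B) = (11500 + 21410) − 7724 = 25186 km³/yr.
Box B: F(B→C) = (25186 + 7602) − 8497 = 24291 km³/yr.
Box C: F(C→D) = (24291 + 7777) − 11520 = 20548 km³/yr.
Box D throughput = its input = 20548 km³/yr; τ = 6442 / 20548 = 0.3135 yr.

0.314 yr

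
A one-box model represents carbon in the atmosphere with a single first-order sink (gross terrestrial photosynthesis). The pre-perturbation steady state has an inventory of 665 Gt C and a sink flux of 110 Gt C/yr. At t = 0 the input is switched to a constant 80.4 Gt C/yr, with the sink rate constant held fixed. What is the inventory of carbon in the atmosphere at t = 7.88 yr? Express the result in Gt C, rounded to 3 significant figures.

535 Gt C

τ = M₀/F₀ = 665/110 = 6.045 yr; rate constant k = 1/τ.
New steady state M_∞ = F₁/k = F₁·τ = 80.4 × 6.045 = 486.05 Gt C.
M(t) = M_∞ + (M₀ − M_∞)·e^(−t/τ); t/τ = 7.88/6.045 = 1.303, so e^(−t/τ) = 0.2716.
M(t) = 486.05 + 178.9 × 0.2716 = 534.65 Gt C.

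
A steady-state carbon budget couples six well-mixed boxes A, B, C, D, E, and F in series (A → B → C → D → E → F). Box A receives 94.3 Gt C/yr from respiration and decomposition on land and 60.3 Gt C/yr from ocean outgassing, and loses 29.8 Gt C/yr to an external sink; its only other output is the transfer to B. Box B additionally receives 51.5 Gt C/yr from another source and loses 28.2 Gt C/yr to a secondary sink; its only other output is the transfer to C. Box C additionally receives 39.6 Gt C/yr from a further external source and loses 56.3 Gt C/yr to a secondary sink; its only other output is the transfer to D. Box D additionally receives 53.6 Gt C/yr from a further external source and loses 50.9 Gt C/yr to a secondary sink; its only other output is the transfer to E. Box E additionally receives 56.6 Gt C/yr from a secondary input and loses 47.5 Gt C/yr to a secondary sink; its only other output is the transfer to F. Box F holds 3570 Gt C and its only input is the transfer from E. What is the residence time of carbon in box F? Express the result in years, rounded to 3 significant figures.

24.9 yr

Box A: F(A→B) = (94.3 + 60.3) − 29.8 = 124.80 Gt C/yr.
Box B: F(B→C) = (124.80 + 51.5) − 28.2 = 148.10 Gt C/yr.
Box C: F(C→D) = (148.10 + 39.6) − 56.3 = 131.40 Gt C/yr.
Box D: F(D→E) = (131.40 + 53.6) − 50.9 = 134.10 Gt C/yr.
Box E: F(E→F) = (134.10 + 56.6) − 47.5 = 143.20 Gt C/yr.
Box F throughput = its input = 143.20 Gt C/yr; τ = 3570 / 143.20 = 24.93 yr.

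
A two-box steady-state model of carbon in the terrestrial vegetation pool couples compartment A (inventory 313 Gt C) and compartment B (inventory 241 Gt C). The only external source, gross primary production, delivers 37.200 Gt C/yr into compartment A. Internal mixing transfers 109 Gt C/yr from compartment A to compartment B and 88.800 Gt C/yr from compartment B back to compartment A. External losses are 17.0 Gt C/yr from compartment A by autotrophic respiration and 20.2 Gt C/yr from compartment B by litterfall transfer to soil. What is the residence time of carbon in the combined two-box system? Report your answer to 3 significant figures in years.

Residence time in the combined system uses the total inventory and the total *external* removal — internal exchanges between the two boxes cancel.
M_total = 313 + 241 = 554.00 Gt C.
ΣF_external_out = 17.0 + 20.2 = 37.200 Gt C/yr.
τ = M_total / ΣF_ext = 554.00 / 37.200 = 14.89 yr.

14.9 yr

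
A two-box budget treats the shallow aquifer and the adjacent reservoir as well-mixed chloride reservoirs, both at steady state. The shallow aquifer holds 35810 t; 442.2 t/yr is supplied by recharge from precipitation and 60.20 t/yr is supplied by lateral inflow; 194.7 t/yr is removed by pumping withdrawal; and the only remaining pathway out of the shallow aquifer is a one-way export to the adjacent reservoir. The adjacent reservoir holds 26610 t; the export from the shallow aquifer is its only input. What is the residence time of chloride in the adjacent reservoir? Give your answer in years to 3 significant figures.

Balance the shallow aquifer: ΣF_in = 442.2 + 60.20 = 502.40 t/yr.
Export to the adjacent reservoir = ΣF_in − (194.7) = 307.70 t/yr.
At steady state the output of the adjacent reservoir equals its input, 307.70 t/yr.
τ = M / F = 26610 / 307.70 = 86.48 yr.

86.5 yr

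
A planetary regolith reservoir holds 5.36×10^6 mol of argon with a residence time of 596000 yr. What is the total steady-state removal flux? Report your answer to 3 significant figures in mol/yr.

F = M / τ = 5.36×10^6 / 596000 = 8.993 mol/yr.

8.99 mol/yr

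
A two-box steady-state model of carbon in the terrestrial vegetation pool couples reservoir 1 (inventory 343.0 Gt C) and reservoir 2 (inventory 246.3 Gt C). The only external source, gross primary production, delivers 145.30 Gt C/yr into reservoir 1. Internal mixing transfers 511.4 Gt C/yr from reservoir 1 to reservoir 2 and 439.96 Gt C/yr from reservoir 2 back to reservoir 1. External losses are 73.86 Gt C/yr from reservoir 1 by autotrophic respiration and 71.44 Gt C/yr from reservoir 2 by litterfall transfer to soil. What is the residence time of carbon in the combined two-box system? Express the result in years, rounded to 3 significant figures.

Residence time in the combined system uses the total inventory and the total *external* removal — internal exchanges between the two boxes cancel.
M_total = 343.0 + 246.3 = 589.30 Gt C.
ΣF_external_out = 73.86 + 71.44 = 145.30 Gt C/yr.
τ = M_total / ΣF_ext = 589.30 / 145.30 = 4.056 yr.

4.06 yr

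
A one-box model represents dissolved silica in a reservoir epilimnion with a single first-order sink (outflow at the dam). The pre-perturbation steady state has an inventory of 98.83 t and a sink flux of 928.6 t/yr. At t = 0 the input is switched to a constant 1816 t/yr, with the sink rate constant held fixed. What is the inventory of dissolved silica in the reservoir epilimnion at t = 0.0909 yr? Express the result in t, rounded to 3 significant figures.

153 t

The sink rate constant is k = F₀/M₀ = 928.6/98.83 = 9.396 yr⁻¹.
Solving dM/dt = F₁ − kM with M(0) = M₀ gives M(t) = F₁/k + (M₀ − F₁/k)·e^(−kt).
F₁/k = 1816/9.396 = 193.28 t; kt = 9.396 × 0.0909 = 0.8541, e^(−kt) = 0.4257.
M(0.0909) = 193.28 + (98.83 − 193.28) × 0.4257 = 193.28 − 40.20 = 153.07 t.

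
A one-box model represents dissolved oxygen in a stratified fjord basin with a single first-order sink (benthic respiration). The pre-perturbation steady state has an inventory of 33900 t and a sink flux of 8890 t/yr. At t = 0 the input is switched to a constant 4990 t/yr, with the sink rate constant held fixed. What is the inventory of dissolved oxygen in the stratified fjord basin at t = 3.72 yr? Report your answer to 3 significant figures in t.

24600 t

τ = M₀/F₀ = 33900/8890 = 3.813 yr; rate constant k = 1/τ.
New steady state M_∞ = F₁/k = F₁·τ = 4990 × 3.813 = 19028 t.
M(t) = M_∞ + (M₀ − M_∞)·e^(−t/τ); t/τ = 3.72/3.813 = 0.9755, so e^(−t/τ) = 0.3770.
M(t) = 19028 + 14870 × 0.3770 = 24635 t.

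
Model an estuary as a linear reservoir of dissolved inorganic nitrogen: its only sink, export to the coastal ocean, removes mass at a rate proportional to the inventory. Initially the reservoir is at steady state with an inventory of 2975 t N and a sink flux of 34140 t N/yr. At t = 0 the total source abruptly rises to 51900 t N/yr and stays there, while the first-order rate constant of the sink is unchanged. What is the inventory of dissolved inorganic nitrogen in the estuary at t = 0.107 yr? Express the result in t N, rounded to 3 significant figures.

4070 t N

τ = M₀/F₀ = 2975/34140 = 0.08714 yr; rate constant k = 1/τ.
New steady state M_∞ = F₁/k = F₁·τ = 51900 × 0.08714 = 4522.6 t N.
M(t) = M_∞ + (M₀ − M_∞)·e^(−t/τ); t/τ = 0.107/0.08714 = 1.228, so e^(−t/τ) = 0.2929.
M(t) = 4522.6 − 1548 × 0.2929 = 4069.3 t N.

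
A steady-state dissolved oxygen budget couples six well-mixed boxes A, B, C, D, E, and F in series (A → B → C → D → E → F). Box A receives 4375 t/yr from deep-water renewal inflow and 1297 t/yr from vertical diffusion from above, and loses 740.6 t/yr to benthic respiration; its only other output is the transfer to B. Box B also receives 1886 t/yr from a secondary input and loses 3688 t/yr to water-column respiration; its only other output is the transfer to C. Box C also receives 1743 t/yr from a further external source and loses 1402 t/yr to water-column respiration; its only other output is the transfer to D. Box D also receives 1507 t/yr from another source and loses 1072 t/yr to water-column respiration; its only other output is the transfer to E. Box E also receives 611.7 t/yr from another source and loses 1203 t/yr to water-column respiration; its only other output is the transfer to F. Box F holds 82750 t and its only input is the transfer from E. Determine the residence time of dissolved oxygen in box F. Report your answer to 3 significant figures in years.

Box A: F(A→B) = (4375 + 1297) − 740.6 = 4931.4 t/yr.
Box B: F(B→C) = (4931.4 + 1886) − 3688 = 3129.4 t/yr.
Box C: F(C→D) = (3129.4 + 1743) − 1402 = 3470.4 t/yr.
Box D: F(D→E) = (3470.4 + 1507) − 1072 = 3905.4 t/yr.
Box E: F(E→F) = (3905.4 + 611.7) − 1203 = 3314.1 t/yr.
Box F throughput = its input = 3314.1 t/yr; τ = 82750 / 3314.1 = 24.97 yr.

25.0 yr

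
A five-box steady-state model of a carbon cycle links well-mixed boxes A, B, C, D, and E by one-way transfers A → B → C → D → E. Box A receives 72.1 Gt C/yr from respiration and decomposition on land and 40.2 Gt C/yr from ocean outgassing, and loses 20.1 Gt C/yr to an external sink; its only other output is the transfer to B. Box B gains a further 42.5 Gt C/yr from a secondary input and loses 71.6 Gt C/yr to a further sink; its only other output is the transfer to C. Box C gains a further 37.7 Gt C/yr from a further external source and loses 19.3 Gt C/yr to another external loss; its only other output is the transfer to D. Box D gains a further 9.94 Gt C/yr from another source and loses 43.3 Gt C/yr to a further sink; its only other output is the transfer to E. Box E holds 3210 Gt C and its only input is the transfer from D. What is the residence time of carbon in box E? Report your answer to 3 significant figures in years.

66.7 yr

Box A: F(A→B) = (72.1 + 40.2) − 20.1 = 92.200 Gt C/yr.
Box B: F(B→C) = (92.200 + 42.5) − 71.6 = 63.100 Gt C/yr.
Box C: F(C→D) = (63.100 + 37.7) − 19.3 = 81.500 Gt C/yr.
Box D: F(D→E) = (81.500 + 9.94) − 43.3 = 48.140 Gt C/yr.
Box E throughput = its input = 48.140 Gt C/yr; τ = 3210 / 48.140 = 66.68 yr.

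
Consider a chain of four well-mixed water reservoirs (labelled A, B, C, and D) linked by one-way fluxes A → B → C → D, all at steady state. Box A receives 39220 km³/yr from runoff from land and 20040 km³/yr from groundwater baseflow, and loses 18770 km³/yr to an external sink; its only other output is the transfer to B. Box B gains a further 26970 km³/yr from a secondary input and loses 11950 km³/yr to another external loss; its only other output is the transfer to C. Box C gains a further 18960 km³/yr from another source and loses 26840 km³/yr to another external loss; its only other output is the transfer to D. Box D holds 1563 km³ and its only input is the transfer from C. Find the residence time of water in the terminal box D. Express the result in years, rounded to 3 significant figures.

Box A: F(A→B) = (39220 + 20040) − 18770 = 40490 km³/yr.
Box B: F(B→C) = (40490 + 26970) − 11950 = 55510 km³/yr.
Box C: F(C→D) = (55510 + 18960) − 26840 = 47630 km³/yr.
Box D throughput = its input = 47630 km³/yr; τ = 1563 / 47630 = 0.03282 yr.

0.0328 yr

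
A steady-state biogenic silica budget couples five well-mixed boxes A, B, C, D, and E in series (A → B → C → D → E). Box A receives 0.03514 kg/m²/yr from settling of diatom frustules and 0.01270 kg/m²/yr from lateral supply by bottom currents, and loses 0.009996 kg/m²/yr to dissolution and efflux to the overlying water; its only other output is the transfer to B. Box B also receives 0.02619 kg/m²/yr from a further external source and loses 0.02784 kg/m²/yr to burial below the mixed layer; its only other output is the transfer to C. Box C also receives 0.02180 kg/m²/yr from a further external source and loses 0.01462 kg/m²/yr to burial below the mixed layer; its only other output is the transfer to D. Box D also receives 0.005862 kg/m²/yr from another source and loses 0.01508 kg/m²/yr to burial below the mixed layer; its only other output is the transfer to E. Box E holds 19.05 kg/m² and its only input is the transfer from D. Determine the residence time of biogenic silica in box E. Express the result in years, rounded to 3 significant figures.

558 yr

Box A: F(A→B) = (0.03514 + 0.01270) − 0.009996 = 0.037844 kg/m²/yr.
Box B: F(B→C) = (0.037844 + 0.02619) − 0.02784 = 0.036194 kg/m²/yr.
Box C: F(C→D) = (0.036194 + 0.02180) − 0.01462 = 0.043374 kg/m²/yr.
Box D: F(D→E) = (0.043374 + 0.005862) − 0.01508 = 0.034156 kg/m²/yr.
Box E throughput = its input = 0.034156 kg/m²/yr; τ = 19.05 / 0.034156 = 557.7 yr.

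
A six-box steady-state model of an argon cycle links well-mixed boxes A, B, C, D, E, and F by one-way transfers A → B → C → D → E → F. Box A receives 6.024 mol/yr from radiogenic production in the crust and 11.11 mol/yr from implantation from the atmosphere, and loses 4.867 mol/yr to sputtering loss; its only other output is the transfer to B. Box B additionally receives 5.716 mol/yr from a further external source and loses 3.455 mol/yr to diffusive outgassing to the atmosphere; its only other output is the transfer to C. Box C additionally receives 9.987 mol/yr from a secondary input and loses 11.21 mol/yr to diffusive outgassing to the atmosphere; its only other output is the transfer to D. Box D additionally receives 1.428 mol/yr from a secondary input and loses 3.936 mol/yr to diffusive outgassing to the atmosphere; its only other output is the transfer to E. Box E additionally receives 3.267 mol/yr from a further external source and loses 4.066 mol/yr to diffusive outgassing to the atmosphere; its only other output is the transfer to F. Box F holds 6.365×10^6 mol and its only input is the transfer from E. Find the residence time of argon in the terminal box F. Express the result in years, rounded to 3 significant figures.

Box A: F(A→B) = (6.024 + 11.11) − 4.867 = 12.267 mol/yr.
Box B: F(B→C) = (12.267 + 5.716) − 3.455 = 14.528 mol/yr.
Box C: F(C→D) = (14.528 + 9.987) − 11.21 = 13.305 mol/yr.
Box D: F(D→E) = (13.305 + 1.428) − 3.936 = 10.797 mol/yr.
Box E: F(E→F) = (10.797 + 3.267) − 4.066 = 9.9980 mol/yr.
Box F throughput = its input = 9.9980 mol/yr; τ = 6.365×10^6 / 9.9980 = 636600 yr.

637000 yr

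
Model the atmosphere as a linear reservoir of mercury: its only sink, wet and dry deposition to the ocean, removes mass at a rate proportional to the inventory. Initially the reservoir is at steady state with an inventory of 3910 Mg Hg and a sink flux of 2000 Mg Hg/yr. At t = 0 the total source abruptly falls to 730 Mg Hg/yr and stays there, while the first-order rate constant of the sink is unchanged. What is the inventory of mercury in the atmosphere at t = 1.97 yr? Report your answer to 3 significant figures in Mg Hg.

Residence time τ = M₀/F₀ = 1.955 yr. The eventual steady state is M_∞ = M₀·(F₁/F₀) = 3910 × 730/2000 = 1427.2 Mg Hg.
The anomaly ΔM(t) = M(t) − M_∞ decays as ΔM₀·e^(−t/τ) with ΔM₀ = 3910 − 1427.2 = 2483 Mg Hg.
At t = 1.97 yr, e^(−t/τ) = e^(−1.008) = 0.3651, so ΔM = 906.4 Mg Hg and M = 1427.2 + 906.4 = 2333.6 Mg Hg.

2330 Mg Hg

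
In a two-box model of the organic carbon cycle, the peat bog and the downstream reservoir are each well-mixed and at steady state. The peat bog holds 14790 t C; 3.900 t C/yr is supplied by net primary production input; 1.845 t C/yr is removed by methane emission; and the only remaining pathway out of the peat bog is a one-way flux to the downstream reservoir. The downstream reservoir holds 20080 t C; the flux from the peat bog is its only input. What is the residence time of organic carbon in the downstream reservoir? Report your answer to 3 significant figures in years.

Balance the peat bog: ΣF_in = 3.9000 t C/yr.
Flux to the downstream reservoir = ΣF_in − (1.845) = 2.0550 t C/yr.
At steady state the output of the downstream reservoir equals its input, 2.0550 t C/yr.
τ = M / F = 20080 / 2.0550 = 9771 yr.

9770 yr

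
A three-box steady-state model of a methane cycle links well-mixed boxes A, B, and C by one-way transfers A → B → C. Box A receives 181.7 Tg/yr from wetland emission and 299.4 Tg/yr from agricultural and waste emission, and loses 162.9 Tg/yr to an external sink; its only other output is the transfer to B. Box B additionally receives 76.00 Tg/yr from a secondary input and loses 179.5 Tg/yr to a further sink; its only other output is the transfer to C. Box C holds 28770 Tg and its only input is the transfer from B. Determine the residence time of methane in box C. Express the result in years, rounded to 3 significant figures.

134 yr

Box A: F(A→B) = (181.7 + 299.4) − 162.9 = 318.20 Tg/yr.
Box B: F(B→C) = (318.20 + 76.00) − 179.5 = 214.70 Tg/yr.
Box C throughput = its input = 214.70 Tg/yr; τ = 28770 / 214.70 = 134.0 yr.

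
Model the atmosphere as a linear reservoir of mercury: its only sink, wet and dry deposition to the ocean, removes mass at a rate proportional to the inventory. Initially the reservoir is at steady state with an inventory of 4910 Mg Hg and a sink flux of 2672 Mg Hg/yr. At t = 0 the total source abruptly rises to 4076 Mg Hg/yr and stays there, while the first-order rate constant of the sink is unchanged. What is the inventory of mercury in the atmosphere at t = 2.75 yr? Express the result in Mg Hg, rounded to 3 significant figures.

Residence time τ = M₀/F₀ = 1.838 yr. The eventual steady state is M_∞ = M₀·(F₁/F₀) = 4910 × 4076/2672 = 7490.0 Mg Hg.
The anomaly ΔM(t) = M(t) − M_∞ decays as ΔM₀·e^(−t/τ) with ΔM₀ = 4910 − 7490.0 = −2580 Mg Hg.
At t = 2.75 yr, e^(−t/τ) = e^(−1.497) = 0.2239, so ΔM = −577.7 Mg Hg and M = 7490.0 − 577.7 = 6912.3 Mg Hg.

6910 Mg Hg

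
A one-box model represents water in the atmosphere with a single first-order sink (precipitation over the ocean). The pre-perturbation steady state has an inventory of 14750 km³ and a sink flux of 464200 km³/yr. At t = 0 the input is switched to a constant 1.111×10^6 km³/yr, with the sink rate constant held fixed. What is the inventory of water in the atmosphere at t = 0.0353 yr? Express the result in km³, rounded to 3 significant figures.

Residence time τ = M₀/F₀ = 0.03178 yr. The eventual steady state is M_∞ = M₀·(F₁/F₀) = 14750 × 1.111×10^6/464200 = 35302 km³.
The anomaly ΔM(t) = M(t) − M_∞ decays as ΔM₀·e^(−t/τ) with ΔM₀ = 14750 − 35302 = −20550 km³.
At t = 0.0353 yr, e^(−t/τ) = e^(−1.111) = 0.3293, so ΔM = −6767 km³ and M = 35302 − 6767 = 28535 km³.

28500 km³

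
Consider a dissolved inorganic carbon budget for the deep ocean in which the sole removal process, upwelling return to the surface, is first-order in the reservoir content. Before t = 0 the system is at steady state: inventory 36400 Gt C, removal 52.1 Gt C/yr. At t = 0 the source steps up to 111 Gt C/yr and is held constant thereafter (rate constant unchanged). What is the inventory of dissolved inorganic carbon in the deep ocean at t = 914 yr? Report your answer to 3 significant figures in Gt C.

τ = M₀/F₀ = 36400/52.1 = 698.7 yr; rate constant k = 1/τ.
New steady state M_∞ = F₁/k = F₁·τ = 111 × 698.7 = 77551 Gt C.
M(t) = M_∞ + (M₀ − M_∞)·e^(−t/τ); t/τ = 914/698.7 = 1.308, so e^(−t/τ) = 0.2703.
M(t) = 77551 − 41150 × 0.2703 = 66428 Gt C.

66400 Gt C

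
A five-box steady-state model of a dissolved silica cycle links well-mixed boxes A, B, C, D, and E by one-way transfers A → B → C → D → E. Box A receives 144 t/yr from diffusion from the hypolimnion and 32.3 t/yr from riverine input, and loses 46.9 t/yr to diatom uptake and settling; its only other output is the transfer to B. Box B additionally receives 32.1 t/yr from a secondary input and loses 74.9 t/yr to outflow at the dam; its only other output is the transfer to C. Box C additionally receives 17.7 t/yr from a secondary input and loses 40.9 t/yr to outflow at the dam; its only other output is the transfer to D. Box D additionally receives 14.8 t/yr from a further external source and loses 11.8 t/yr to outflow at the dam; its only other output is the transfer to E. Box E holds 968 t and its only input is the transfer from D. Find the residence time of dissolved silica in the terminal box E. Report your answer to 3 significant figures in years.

Box A: F(A→B) = (144 + 32.3) − 46.9 = 129.40 t/yr.
Box B: F(B→C) = (129.40 + 32.1) − 74.9 = 86.600 t/yr.
Box C: F(C→D) = (86.600 + 17.7) − 40.9 = 63.400 t/yr.
Box D: F(D→E) = (63.400 + 14.8) − 11.8 = 66.400 t/yr.
Box E throughput = its input = 66.400 t/yr; τ = 968 / 66.400 = 14.58 yr.

14.6 yr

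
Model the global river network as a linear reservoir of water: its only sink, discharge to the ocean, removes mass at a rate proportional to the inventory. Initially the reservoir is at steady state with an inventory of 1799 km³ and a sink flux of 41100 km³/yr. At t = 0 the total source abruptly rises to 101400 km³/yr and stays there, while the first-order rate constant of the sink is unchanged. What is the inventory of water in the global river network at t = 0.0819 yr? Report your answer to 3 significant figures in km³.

4030 km³

τ = M₀/F₀ = 1799/41100 = 0.04377 yr; rate constant k = 1/τ.
New steady state M_∞ = F₁/k = F₁·τ = 101400 × 0.04377 = 4438.4 km³.
M(t) = M_∞ + (M₀ − M_∞)·e^(−t/τ); t/τ = 0.0819/0.04377 = 1.871, so e^(−t/τ) = 0.1540.
M(t) = 4438.4 − 2639 × 0.1540 = 4032.1 km³.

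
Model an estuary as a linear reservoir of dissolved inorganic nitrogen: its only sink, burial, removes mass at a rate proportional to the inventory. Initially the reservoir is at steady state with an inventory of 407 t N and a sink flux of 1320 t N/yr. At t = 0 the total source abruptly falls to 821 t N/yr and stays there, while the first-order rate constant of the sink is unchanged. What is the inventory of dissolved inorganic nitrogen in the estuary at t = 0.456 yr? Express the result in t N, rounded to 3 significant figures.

288 t N

Residence time τ = M₀/F₀ = 0.3083 yr. The eventual steady state is M_∞ = M₀·(F₁/F₀) = 407 × 821/1320 = 253.14 t N.
The anomaly ΔM(t) = M(t) − M_∞ decays as ΔM₀·e^(−t/τ) with ΔM₀ = 407 − 253.14 = 153.9 t N.
At t = 0.456 yr, e^(−t/τ) = e^(−1.479) = 0.2279, so ΔM = 35.06 t N and M = 253.14 + 35.06 = 288.20 t N.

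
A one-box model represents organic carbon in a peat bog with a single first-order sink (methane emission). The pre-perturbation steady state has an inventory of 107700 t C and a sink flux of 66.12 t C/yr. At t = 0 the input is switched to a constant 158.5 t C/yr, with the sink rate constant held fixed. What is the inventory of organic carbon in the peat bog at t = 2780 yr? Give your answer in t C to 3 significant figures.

τ = M₀/F₀ = 107700/66.12 = 1629 yr; rate constant k = 1/τ.
New steady state M_∞ = F₁/k = F₁·τ = 158.5 × 1629 = 258170 t C.
M(t) = M_∞ + (M₀ − M_∞)·e^(−t/τ); t/τ = 2780/1629 = 1.707, so e^(−t/τ) = 0.1815.
M(t) = 258170 − 150500 × 0.1815 = 230870 t C.

231000 t C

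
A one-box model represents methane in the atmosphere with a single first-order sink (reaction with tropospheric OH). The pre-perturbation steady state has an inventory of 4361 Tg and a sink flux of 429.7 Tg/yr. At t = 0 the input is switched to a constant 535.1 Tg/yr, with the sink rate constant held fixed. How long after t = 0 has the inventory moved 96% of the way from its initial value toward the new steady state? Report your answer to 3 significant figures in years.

τ = M₀/F₀ = 4361/429.7 = 10.15 yr.
The remaining gap fraction is e^(−t/τ); 96% covered ⇒ e^(−t/τ) = 0.0400.
t = −τ ln(0.0400) = 10.15 × 3.219 = 32.67 yr.

32.7 yr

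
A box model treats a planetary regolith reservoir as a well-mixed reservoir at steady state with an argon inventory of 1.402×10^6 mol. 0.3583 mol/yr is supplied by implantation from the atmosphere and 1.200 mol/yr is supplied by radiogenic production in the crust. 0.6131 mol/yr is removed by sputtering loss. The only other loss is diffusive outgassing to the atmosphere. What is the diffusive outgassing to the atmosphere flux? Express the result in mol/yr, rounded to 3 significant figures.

At steady state ΣF_in = ΣF_out.
ΣF_in = 0.3583 + 1.200 = 1.5583 mol/yr.
Diffusive outgassing to the atmosphere flux = ΣF_in − (0.6131) = 1.5583 − 0.6131 = 0.9452 mol/yr.

0.945 mol/yr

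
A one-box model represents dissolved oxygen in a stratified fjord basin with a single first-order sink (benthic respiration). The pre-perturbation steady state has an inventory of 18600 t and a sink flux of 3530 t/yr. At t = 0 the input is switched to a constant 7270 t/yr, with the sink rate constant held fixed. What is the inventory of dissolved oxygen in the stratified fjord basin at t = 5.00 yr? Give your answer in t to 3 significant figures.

τ = M₀/F₀ = 18600/3530 = 5.269 yr; rate constant k = 1/τ.
New steady state M_∞ = F₁/k = F₁·τ = 7270 × 5.269 = 38307 t.
M(t) = M_∞ + (M₀ − M_∞)·e^(−t/τ); t/τ = 5.00/5.269 = 0.9489, so e^(−t/τ) = 0.3872.
M(t) = 38307 − 19710 × 0.3872 = 30677 t.

30700 t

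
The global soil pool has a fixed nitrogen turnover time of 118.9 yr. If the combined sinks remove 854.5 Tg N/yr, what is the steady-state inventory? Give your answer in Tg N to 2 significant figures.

100000 Tg N

τ = M/F ⇒ M = τ × F = 118.9 × 854.5 = 101600 Tg N.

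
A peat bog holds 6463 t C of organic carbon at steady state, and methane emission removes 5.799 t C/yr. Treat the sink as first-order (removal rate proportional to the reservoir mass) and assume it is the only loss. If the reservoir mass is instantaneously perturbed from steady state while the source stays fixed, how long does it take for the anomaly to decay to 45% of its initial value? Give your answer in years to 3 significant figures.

890 yr

For a linear reservoir the anomaly decays as exp(−t/τ) with τ = M/F = 6463/5.799 = 1115 yr.
exp(−t/τ) = 0.45 ⇒ t = −τ ln(0.45) = 1115 × 0.7985 = 889.9 yr.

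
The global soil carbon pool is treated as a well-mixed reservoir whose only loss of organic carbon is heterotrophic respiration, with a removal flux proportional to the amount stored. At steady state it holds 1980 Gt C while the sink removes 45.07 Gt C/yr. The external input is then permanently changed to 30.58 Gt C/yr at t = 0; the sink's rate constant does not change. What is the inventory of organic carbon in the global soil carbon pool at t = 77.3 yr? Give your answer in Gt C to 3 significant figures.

1450 Gt C

τ = M₀/F₀ = 1980/45.07 = 43.93 yr; rate constant k = 1/τ.
New steady state M_∞ = F₁/k = F₁·τ = 30.58 × 43.93 = 1343.4 Gt C.
M(t) = M_∞ + (M₀ − M_∞)·e^(−t/τ); t/τ = 77.3/43.93 = 1.760, so e^(−t/τ) = 0.1721.
M(t) = 1343.4 + 636.6 × 0.1721 = 1453.0 Gt C.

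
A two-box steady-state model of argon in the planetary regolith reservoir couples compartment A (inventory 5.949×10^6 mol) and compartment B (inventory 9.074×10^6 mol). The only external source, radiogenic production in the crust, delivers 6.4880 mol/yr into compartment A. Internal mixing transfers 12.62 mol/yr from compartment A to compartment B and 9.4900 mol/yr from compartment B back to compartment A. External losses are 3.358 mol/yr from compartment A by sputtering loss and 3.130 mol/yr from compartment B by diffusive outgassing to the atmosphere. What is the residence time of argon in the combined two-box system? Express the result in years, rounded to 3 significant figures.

2.32×10^6 yr

Residence time in the combined system uses the total inventory and the total *external* removal — internal exchanges between the two boxes cancel.
M_total = 5.949×10^6 + 9.074×10^6 = 1.5023×10^7 mol.
ΣF_external_out = 3.358 + 3.130 = 6.4880 mol/yr.
τ = M_total / ΣF_ext = 1.5023×10^7 / 6.4880 = 2.316×10^6 yr.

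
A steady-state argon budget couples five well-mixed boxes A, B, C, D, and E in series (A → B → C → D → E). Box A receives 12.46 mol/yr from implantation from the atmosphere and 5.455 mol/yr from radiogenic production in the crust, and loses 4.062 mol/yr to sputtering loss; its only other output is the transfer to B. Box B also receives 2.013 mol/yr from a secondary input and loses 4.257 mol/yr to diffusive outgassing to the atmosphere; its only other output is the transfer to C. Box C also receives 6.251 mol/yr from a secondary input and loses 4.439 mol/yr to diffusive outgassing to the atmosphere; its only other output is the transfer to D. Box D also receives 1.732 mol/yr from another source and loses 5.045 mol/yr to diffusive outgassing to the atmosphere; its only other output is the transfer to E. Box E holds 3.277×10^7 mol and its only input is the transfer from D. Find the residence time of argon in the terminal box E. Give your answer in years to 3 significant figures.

Box A: F(A→B) = (12.46 + 5.455) − 4.062 = 13.853 mol/yr.
Box B: F(B→C) = (13.853 + 2.013) − 4.257 = 11.609 mol/yr.
Box C: F(C→D) = (11.609 + 6.251) − 4.439 = 13.421 mol/yr.
Box D: F(D→E) = (13.421 + 1.732) − 5.045 = 10.108 mol/yr.
Box E throughput = its input = 10.108 mol/yr; τ = 3.277×10^7 / 10.108 = 3.242×10^6 yr.

3.24×10^6 yr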